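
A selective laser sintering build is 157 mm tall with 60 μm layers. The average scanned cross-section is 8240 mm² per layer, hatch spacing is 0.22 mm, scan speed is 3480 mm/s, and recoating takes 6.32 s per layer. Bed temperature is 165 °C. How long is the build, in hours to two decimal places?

12.42 hours

Number of layers: 157 / 0.06 → 2617 (rounded up).
Scan path per layer = 8240 / 0.22 = 37454.5 mm.
Laser time per layer = 37454.5 / 3480 = 10.7628 s.
Layer cycle = 10.7628 + 6.32, so 17.0828 s.
2617 layers × 17.0828 s/layer = 44705.6876 s, i.e. 12.42 hours.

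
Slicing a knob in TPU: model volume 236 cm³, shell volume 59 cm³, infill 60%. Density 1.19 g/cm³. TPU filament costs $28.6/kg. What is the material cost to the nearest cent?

Volume inside the shell = 236 − 59, so 177 cm³.
Deposited infill = 0.60 × 177 = 106.2 cm³.
Total extruded: 59 + 106.2 → 165.2 cm³.
Mass = 165.2 × 1.19 = 196.588 g.
At $28.6/kg: 196.588/1000 × 28.6 = $5.62.

$5.62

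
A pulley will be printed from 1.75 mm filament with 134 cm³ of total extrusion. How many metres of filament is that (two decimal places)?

55.71 m

Cross-section of 1.75 mm filament: π·(1.75/2)² = 2.4053 mm².
Length = 134 cm³ / 2.4053 mm² = 134000 / 2.4053 = 55710.31 mm = 55.71 m.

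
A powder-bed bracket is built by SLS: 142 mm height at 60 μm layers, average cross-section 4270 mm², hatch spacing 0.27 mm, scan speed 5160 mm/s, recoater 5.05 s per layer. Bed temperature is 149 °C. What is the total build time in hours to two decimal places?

5.34 hours

Number of layers: 142 / 0.06 → 2367 (rounded up).
Per-layer scan distance = 4270 / 0.27 = 15814.8 mm.
Scan time per layer: 15814.8 / 5160 → 3.0649 s.
Per-layer time = 3.0649 + 5.05, so 8.1149 s.
Total: 2367 × 8.1149 s = 19207.9683 s → 5.34 hours.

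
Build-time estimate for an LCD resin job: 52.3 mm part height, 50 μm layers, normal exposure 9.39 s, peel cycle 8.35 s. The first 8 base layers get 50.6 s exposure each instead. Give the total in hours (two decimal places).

Number of layers: 52.3 / 0.05 → 1046 (rounded up).
Base layers = 8 × (50.6 + 8.35) = 471.6 s.
Normal layers = 1038 × (9.39 + 8.35) = 18414.12 s.
Total = 471.6 + 18414.12 = 18885.72 s = 5.25 hours.

5.25 hours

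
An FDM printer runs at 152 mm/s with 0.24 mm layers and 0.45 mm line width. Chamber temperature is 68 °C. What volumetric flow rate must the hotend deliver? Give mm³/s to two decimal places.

16.42

A: 0.24 × 0.45 → 0.108 mm².
Volumetric flow = 152 × 0.108 = 16.42 mm³/s.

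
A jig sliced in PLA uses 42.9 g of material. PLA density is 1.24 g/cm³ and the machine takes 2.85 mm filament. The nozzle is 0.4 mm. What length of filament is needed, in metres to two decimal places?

Extruded volume: 42.9/1.24 = 34.5968 cm³ (34596.8 mm³).
A = π r² = π × 1.425² = 6.3794 mm².
Length = 34596.8 / 6.3794 = 5423.21 mm = 5.42 m.

5.42 m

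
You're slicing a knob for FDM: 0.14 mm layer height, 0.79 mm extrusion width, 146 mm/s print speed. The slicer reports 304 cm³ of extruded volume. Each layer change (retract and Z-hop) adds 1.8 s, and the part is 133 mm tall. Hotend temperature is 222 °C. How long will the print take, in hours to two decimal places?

5.70 hours

Extrusion cross-section = 0.14 × 0.79 = 0.1106 mm².
Path length: 304000 mm³ / 0.1106 mm² → 2748643.8 mm.
Time extruding = 2748643.8 / 146 = 18826.3 s.
Number of layers: 133 / 0.14 → 950 (rounded up).
Non-print overhead: 950 × 1.8 → 1710 s.
Total = 18826.3 + 1710 = 20536.3 s = 5.70 hours.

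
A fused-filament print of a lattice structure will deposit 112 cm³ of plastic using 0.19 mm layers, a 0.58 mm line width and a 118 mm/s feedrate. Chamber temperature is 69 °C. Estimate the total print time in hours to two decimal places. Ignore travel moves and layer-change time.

2.39 hours

Extrusion cross-section = 0.19 × 0.58 = 0.1102 mm².
Total extruded path = 112000/0.1102 = 1016333.9 mm.
Time extruding = 1016333.9 / 118 = 8613 s.
Converting: 8613 s = 2.39 hours.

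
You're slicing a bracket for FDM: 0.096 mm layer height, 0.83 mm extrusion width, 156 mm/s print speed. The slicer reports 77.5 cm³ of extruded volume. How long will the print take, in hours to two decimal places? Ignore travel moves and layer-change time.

1.73 hours

Line area: 0.096 × 0.83 → 0.07968 mm².
Path length: 77500 mm³ / 0.07968 mm² → 972640.6 mm.
Time extruding = 972640.6 / 156, so 6234.9 s.
In the requested units: 6234.9 s = 1.73 hours.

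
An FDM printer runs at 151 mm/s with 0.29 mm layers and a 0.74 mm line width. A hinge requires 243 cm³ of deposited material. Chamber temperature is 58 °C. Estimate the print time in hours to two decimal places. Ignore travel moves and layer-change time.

Bead cross-section = 0.29 × 0.74 = 0.2146 mm².
Toolpath length = 243 cm³ / 0.2146 mm² = 243000 / 0.2146 = 1132339.2 mm.
Time extruding = 1132339.2 / 151 = 7498.9 s.
7498.9 s = 2.08 hours.

2.08 hours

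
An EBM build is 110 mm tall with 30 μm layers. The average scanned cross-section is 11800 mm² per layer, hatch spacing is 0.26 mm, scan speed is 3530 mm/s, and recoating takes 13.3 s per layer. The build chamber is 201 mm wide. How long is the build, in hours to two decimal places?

26.64 hours

Layers = ⌈110/0.03⌉ = 3667.
Hatch length per layer = 11800 / 0.26 = 45384.6 mm.
Scan time per layer = 45384.6 / 3530 = 12.8568 s.
Per-layer time = 12.8568 + 13.3 = 26.1568 s.
3667 layers × 26.1568 s/layer = 95916.9856 s, i.e. 26.64 hours.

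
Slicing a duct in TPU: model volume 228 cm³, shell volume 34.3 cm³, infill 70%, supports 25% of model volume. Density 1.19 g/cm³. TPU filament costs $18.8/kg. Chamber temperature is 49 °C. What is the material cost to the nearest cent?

$5.08

Interior volume: 228 − 34.3 → 193.7 cm³.
Infill volume = 0.70 × 193.7, so 135.59 cm³.
Support = 0.25 × 228, so 57 cm³.
Total extruded = 34.3 + 135.59 + 57 = 226.89 cm³.
Mass: 226.89 × 1.19 → 269.9991 g.
Cost = 269.9991 g / 1000 × $18.8/kg = $5.08.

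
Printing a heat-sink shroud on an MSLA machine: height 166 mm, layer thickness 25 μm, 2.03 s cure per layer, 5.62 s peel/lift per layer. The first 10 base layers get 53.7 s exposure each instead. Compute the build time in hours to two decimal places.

14.25 hours

Layers = ⌈166/0.025⌉ = 6640.
Bottom layers: 10 × (53.7 + 5.62) → 593.2 s.
Regular layers = 6630 × (2.03 + 5.62) = 50719.5 s.
Sum: 593.2 + 50719.5 = 51312.7 s → 14.25 hours.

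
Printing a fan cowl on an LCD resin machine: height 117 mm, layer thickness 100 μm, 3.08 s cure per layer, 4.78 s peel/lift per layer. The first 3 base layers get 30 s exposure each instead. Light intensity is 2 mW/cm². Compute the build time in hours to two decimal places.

Number of layers: 117 / 0.1 → 1170 (rounded up).
Base layers = 3 × (30 + 4.78) = 104.34 s.
Remaining layers = 1167 × (3.08 + 4.78), so 9172.62 s.
Sum: 104.34 + 9172.62 = 9276.96 s → 2.58 hours.

2.58 hours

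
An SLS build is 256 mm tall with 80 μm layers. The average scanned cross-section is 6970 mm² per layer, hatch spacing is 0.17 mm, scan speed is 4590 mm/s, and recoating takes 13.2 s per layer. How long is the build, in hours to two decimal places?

Number of layers: 256 / 0.08 → 3200 (rounded up).
Hatch length per layer = 6970 / 0.17 = 41000 mm.
Per-layer scan time = 41000 / 4590 = 8.9325 s.
Per-layer time = 8.9325 + 13.2, so 22.1325 s.
3200 layers × 22.1325 s/layer = 70824 s, i.e. 19.67 hours.

19.67 hours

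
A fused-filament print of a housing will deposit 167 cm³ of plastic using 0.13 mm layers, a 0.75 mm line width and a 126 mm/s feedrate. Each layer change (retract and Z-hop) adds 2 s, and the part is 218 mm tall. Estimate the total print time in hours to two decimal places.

4.71 hours

Bead cross-section = 0.13 × 0.75, so 0.0975 mm².
Total extruded path = 167000/0.0975 = 1712820.5 mm.
Extrusion time = 1712820.5 / 126, so 13593.8 s.
Layer count = ceil(218 / 0.13) = 1677.
Non-print overhead: 1677 × 2 → 3354 s.
Altogether 13593.8 + 3354 = 16947.8 s, i.e. 4.71 hours.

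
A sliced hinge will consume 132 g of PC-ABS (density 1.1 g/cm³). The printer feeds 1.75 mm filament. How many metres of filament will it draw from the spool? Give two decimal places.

49.89 m

Extruded volume: 132/1.1 = 120 cm³ (120000 mm³).
Filament cross-section = π × (1.75/2)² = 2.4053 mm².
Length = 120000 / 2.4053 = 49889.83 mm = 49.89 m.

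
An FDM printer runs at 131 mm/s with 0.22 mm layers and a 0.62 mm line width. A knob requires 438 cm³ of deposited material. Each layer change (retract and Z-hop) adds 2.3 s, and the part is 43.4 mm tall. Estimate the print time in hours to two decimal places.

6.94 hours

Line area = 0.22 × 0.62 = 0.1364 mm².
Toolpath length = 438 cm³ / 0.1364 mm² = 438000 / 0.1364 = 3211143.7 mm.
Time extruding = 3211143.7 / 131 = 24512.5 s.
Layers = ⌈43.4/0.22⌉ = 198.
Layer-change overhead: 198 × 2.3 → 455.4 s.
Total = 24512.5 + 455.4 = 24967.9 s = 6.94 hours.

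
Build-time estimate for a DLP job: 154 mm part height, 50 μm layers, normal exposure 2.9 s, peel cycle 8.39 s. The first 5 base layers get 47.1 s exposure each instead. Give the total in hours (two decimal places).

Layer count = ceil(154 / 0.05) = 3080.
Base layers = 5 × (47.1 + 8.39), so 277.45 s.
Regular layers = 3075 × (2.9 + 8.39), so 34716.75 s.
Total = 277.45 + 34716.75 = 34994.2 s = 9.72 hours.

9.72 hours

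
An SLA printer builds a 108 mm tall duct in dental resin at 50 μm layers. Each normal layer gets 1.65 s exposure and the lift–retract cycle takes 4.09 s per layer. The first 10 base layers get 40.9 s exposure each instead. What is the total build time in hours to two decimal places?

3.55 hours

Layers = ⌈108/0.05⌉ = 2160.
Burn-in layers = 10 × (40.9 + 4.09) = 449.9 s.
Remaining layers = 2150 × (1.65 + 4.09) = 12341 s.
Total = 449.9 + 12341 = 12790.9 s = 3.55 hours.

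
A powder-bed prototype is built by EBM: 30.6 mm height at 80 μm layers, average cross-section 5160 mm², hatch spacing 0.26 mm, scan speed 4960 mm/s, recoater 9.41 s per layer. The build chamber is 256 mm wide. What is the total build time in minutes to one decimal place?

85.6 minutes

Layers = ⌈30.6/0.08⌉ = 383.
Per-layer scan distance: 5160 / 0.26 → 19846.2 mm.
Scan time per layer = 19846.2 / 4960 = 4.0013 s.
Layer cycle: 4.0013 + 9.41 → 13.4113 s.
Build time = 383 × 13.4113 = 5136.5279 s = 85.6 minutes.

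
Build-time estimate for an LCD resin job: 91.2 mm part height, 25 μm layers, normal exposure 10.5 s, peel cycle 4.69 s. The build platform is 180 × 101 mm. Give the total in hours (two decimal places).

Number of layers: 91.2 / 0.025 → 3648 (rounded up).
Cycle time = 10.5 + 4.69 = 15.19 s.
Total = 3648 × 15.19 = 55413.12 s = 15.39 hours.

15.39 hours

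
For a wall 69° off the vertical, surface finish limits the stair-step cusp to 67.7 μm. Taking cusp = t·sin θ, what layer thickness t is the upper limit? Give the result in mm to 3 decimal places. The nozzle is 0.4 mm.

0.073 mm

sin(69°) = 0.9336; t_max = 0.0677/0.9336 = 0.073 mm.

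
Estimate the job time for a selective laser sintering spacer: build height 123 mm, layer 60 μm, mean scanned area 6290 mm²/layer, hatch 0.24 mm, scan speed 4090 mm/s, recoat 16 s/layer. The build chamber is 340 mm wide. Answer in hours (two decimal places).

12.76 hours

Number of layers: 123 / 0.06 → 2050 (rounded up).
Hatch length per layer: 6290 / 0.24 → 26208.3 mm.
Scan time per layer = 26208.3 / 4090 = 6.4079 s.
Time per layer = 6.4079 + 16, so 22.4079 s.
Build time = 2050 × 22.4079 = 45936.195 s = 12.76 hours.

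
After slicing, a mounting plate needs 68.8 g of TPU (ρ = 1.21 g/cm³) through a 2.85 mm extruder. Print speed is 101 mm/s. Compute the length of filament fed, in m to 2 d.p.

8.91 m

Volume = 68.8 g / 1.21 g·cm⁻³ = 56.8595 cm³ = 56859.5 mm³.
A = π r² = π × 1.425² = 6.3794 mm².
Length = 56859.5 / 6.3794 = 8912.99 mm = 8.91 m.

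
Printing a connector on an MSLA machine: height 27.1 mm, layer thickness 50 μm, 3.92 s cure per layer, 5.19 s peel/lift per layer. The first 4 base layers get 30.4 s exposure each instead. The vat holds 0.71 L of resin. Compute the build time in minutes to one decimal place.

84.1 minutes

Layer count = ceil(27.1 / 0.05) = 542.
Base layers = 4 × (30.4 + 5.19), so 142.36 s.
Remaining layers = 538 × (3.92 + 5.19), so 4901.18 s.
Sum: 142.36 + 4901.18 = 5043.54 s → 84.1 minutes.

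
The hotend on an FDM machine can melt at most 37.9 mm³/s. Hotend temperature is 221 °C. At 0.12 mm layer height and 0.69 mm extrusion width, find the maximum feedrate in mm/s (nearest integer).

458 mm/s

A = 0.12 × 0.69, so 0.0828 mm².
Max speed = 37.9 / 0.0828 = 457.73 ≈ 458 mm/s.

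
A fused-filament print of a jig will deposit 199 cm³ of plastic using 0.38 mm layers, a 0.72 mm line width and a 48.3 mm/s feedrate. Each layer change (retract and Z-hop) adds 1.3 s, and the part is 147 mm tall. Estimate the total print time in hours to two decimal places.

Line area = 0.38 × 0.72 = 0.2736 mm².
Toolpath length = 199 cm³ / 0.2736 mm² = 199000 / 0.2736 = 727339.2 mm.
Extrusion time: 727339.2 / 48.3 → 15058.8 s.
Number of layers: 147 / 0.38 → 387 (rounded up).
Layer-change overhead = 387 × 1.3, so 503.1 s.
Altogether 15058.8 + 503.1 = 15561.9 s, i.e. 4.32 hours.

4.32 hours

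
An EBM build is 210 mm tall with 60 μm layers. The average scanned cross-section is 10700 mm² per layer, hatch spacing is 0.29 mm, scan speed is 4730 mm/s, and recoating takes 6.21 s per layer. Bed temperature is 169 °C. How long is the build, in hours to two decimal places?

Number of layers: 210 / 0.06 → 3500 (rounded up).
Scan path per layer = 10700 / 0.29 = 36896.6 mm.
Per-layer scan time = 36896.6 / 4730, so 7.8005 s.
Per-layer time: 7.8005 + 6.21 → 14.0105 s.
3500 layers × 14.0105 s/layer = 49036.75 s, i.e. 13.62 hours.

13.62 hours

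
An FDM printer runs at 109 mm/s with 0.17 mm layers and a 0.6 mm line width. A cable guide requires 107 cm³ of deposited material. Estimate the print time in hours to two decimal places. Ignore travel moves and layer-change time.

2.67 hours

Bead cross-section: 0.17 × 0.6 → 0.102 mm².
Toolpath length = 107 cm³ / 0.102 mm² = 107000 / 0.102 = 1049019.6 mm.
Extrusion time = 1049019.6 / 109 = 9624 s.
In the requested units: 9624 s = 2.67 hours.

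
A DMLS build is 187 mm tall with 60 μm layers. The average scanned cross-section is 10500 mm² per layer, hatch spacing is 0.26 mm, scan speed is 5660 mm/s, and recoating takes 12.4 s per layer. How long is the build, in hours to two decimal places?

Number of layers: 187 / 0.06 → 3117 (rounded up).
Per-layer scan distance: 10500 / 0.26 → 40384.6 mm.
Scan time per layer = 40384.6 / 5660, so 7.1351 s.
Per-layer time: 7.1351 + 12.4 → 19.5351 s.
Build time = 3117 × 19.5351 = 60890.9067 s = 16.91 hours.

16.91 hours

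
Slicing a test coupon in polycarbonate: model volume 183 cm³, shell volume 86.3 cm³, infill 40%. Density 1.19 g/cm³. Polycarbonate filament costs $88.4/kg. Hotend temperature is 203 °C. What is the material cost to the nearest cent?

$13.15

Volume inside the shell = 183 − 86.3 = 96.7 cm³.
Infill deposited = 0.40 × 96.7, so 38.68 cm³.
Total printed volume = 86.3 + 38.68 = 124.98 cm³.
Mass = 124.98 × 1.19 = 148.7262 g.
Cost = 148.7262 g / 1000 × $88.4/kg = $13.15.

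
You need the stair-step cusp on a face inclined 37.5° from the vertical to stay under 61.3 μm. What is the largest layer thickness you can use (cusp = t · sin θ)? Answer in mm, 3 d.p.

Layer height = cusp / sin(37.5°) = 0.0613 / 0.6088 = 0.101 mm.

0.101 mm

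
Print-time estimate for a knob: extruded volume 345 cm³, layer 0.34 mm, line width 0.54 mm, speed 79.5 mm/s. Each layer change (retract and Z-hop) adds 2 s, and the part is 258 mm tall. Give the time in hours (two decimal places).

6.99 hours

Bead cross-section = 0.34 × 0.54 = 0.1836 mm².
Path length: 345000 mm³ / 0.1836 mm² → 1879085 mm.
Extrusion time: 1879085 / 79.5 → 23636.3 s.
Number of layers: 258 / 0.34 → 759 (rounded up).
Layer-change overhead = 759 × 2, so 1518 s.
Altogether 23636.3 + 1518 = 25154.3 s, i.e. 6.99 hours.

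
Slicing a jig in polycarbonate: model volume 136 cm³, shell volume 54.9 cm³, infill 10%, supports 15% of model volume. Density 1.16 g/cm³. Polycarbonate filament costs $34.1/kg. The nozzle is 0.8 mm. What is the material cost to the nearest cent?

Volume inside the shell: 136 − 54.9 → 81.1 cm³.
Infill volume = 0.10 × 81.1, so 8.11 cm³.
Support = 0.15 × 136 = 20.4 cm³.
Total printed volume = 54.9 + 8.11 + 20.4, so 83.41 cm³.
Mass = 83.41 × 1.16 = 96.7556 g.
Cost = 96.7556 g / 1000 × $34.1/kg = $3.30.

$3.30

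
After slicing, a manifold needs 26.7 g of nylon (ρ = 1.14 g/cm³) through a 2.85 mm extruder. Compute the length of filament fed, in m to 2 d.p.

3.67 m

Volume = 26.7 g / 1.14 g·cm⁻³ = 23.4211 cm³ = 23421.1 mm³.
A = π r² = π × 1.425² = 6.3794 mm².
Length = 23421.1 / 6.3794 = 3671.36 mm = 3.67 m.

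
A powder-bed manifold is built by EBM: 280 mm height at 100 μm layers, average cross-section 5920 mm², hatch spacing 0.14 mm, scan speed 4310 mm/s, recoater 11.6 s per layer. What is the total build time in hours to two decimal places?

16.65 hours

Number of layers: 280 / 0.1 → 2800 (rounded up).
Scan path per layer: 5920 / 0.14 → 42285.7 mm.
Beam time per layer = 42285.7 / 4310 = 9.8111 s.
Time per layer = 9.8111 + 11.6 = 21.4111 s.
Total: 2800 × 21.4111 s = 59951.08 s → 16.65 hours.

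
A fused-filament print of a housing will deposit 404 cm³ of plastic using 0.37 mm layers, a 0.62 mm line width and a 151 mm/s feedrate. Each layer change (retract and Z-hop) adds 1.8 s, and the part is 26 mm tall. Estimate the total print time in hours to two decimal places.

Line area: 0.37 × 0.62 → 0.2294 mm².
Path length: 404000 mm³ / 0.2294 mm² → 1761116 mm.
Extrusion time = 1761116 / 151, so 11663 s.
Layer count = ceil(26 / 0.37) = 71.
Non-print overhead = 71 × 1.8, so 127.8 s.
Altogether 11663 + 127.8 = 11790.8 s, i.e. 3.28 hours.

3.28 hours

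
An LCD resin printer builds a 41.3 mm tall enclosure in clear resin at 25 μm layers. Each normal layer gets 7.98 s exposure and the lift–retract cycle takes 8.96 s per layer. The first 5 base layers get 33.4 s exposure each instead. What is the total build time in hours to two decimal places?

7.81 hours

Number of layers: 41.3 / 0.025 → 1652 (rounded up).
Burn-in layers = 5 × (33.4 + 8.96) = 211.8 s.
Normal layers: 1647 × (7.98 + 8.96) → 27900.18 s.
Total = 211.8 + 27900.18 = 28111.98 s = 7.81 hours.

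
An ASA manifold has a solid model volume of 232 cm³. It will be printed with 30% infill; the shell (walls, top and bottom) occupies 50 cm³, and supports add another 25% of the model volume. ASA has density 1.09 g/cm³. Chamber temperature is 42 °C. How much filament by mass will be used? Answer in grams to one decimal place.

177.2 g

Interior volume = 232 − 50 = 182 cm³.
Infill volume = 0.30 × 182, so 54.6 cm³.
Support = 0.25 × 232, so 58 cm³.
Total printed volume: 50 + 54.6 + 58 → 162.6 cm³.
Mass = 162.6 × 1.09, so 177.234 g.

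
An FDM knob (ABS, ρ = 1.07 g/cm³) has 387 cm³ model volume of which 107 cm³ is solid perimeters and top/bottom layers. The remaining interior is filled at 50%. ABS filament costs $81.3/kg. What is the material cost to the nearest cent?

$21.49

Interior volume: 387 − 107 → 280 cm³.
Infill deposited = 0.50 × 280, so 140 cm³.
Deposited volume = 107 + 140, so 247 cm³.
Mass = 247 × 1.07 = 264.29 g.
At $81.3/kg: 264.29/1000 × 81.3 = $21.49.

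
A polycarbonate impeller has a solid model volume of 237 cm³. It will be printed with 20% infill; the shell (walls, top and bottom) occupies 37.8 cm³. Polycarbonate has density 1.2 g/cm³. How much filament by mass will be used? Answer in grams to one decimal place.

Interior volume = 237 − 37.8 = 199.2 cm³.
Deposited infill = 0.20 × 199.2, so 39.84 cm³.
Deposited volume = 37.8 + 39.84 = 77.64 cm³.
Mass = 77.64 × 1.2, so 93.168 g.

93.2 g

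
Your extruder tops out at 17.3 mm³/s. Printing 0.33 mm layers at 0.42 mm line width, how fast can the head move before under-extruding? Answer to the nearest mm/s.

125 mm/s

Bead cross-section = 0.33 × 0.42 = 0.1386 mm².
v_max = Q/A = 17.3/0.1386 = 124.82 mm/s → 125 mm/s.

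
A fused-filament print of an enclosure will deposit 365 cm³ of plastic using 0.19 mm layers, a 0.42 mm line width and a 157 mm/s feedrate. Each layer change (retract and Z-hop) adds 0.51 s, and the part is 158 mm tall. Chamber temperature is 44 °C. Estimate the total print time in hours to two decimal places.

Line area: 0.19 × 0.42 → 0.0798 mm².
Path length: 365000 mm³ / 0.0798 mm² → 4573934.8 mm.
Print-move time = 4573934.8 / 157 = 29133.3 s.
Layer count = ceil(158 / 0.19) = 832.
Non-print overhead = 832 × 0.51, so 424.32 s.
Altogether 29133.3 + 424.32 = 29557.62 s, i.e. 8.21 hours.

8.21 hours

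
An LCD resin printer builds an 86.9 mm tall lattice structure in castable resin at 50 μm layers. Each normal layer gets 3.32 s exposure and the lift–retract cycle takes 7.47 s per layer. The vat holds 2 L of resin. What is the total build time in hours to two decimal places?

5.21 hours

Layers = ⌈86.9/0.05⌉ = 1738.
Each layer takes: 3.32 + 7.47 → 10.79 s.
Total = 1738 × 10.79 = 18753.02 s = 5.21 hours.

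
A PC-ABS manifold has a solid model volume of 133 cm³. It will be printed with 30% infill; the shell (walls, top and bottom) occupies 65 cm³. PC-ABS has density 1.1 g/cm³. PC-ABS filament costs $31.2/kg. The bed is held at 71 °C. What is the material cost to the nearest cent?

Interior volume = 133 − 65, so 68 cm³.
Infill volume = 0.30 × 68 = 20.4 cm³.
Total printed volume: 65 + 20.4 → 85.4 cm³.
Mass: 85.4 × 1.1 → 93.94 g.
At $31.2/kg: 93.94/1000 × 31.2 = $2.93.

$2.93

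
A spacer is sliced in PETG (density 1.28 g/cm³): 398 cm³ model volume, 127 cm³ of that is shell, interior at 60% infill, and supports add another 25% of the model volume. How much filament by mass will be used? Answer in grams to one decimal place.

498.0 g

Infill region = 398 − 127 = 271 cm³.
Infill volume = 0.60 × 271 = 162.6 cm³.
Support: 0.25 × 398 → 99.5 cm³.
Total extruded = 127 + 162.6 + 99.5, so 389.1 cm³.
Mass = 389.1 × 1.28, so 498.048 g.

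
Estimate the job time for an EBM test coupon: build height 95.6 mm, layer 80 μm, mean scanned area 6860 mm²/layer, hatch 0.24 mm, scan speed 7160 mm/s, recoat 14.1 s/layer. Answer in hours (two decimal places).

Layers = ⌈95.6/0.08⌉ = 1195.
Hatch length per layer = 6860 / 0.24, so 28583.3 mm.
Scan time per layer = 28583.3 / 7160, so 3.9921 s.
Layer cycle = 3.9921 + 14.1 = 18.0921 s.
Build time = 1195 × 18.0921 = 21620.0595 s = 6.01 hours.

6.01 hours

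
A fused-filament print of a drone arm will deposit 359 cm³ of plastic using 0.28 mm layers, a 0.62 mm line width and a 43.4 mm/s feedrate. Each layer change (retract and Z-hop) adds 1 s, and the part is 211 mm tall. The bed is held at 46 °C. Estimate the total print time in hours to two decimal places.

Line area = 0.28 × 0.62 = 0.1736 mm².
Path length: 359000 mm³ / 0.1736 mm² → 2067972.4 mm.
Extrusion time = 2067972.4 / 43.4, so 47649.1 s.
Layer count = ceil(211 / 0.28) = 754.
Non-print overhead = 754 × 1, so 754 s.
Altogether 47649.1 + 754 = 48403.1 s, i.e. 13.45 hours.

13.45 hours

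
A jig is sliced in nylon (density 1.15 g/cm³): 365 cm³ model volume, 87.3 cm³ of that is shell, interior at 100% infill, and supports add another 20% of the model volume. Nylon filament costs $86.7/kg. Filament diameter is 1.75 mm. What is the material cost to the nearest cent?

Infill region: 365 − 87.3 → 277.7 cm³.
Deposited infill = 1.00 × 277.7 = 277.7 cm³.
Support = 0.20 × 365 = 73 cm³.
Total printed volume = 87.3 + 277.7 + 73, so 438 cm³.
Mass: 438 × 1.15 → 503.7 g.
Cost = 503.7 g / 1000 × $86.7/kg = $43.67.

$43.67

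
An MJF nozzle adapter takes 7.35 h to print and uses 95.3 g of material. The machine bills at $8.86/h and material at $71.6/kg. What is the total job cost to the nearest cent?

$71.94

Machine-time cost = 8.86 × 7.35 = $65.121.
Material charge = 71.6 × 95.3/1000, so $6.82348.
Total = 65.121 + 6.82348 = 71.94448 ≈ $71.94.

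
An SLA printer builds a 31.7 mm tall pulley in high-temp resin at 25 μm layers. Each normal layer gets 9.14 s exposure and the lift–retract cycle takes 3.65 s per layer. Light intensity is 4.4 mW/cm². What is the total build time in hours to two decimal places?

Number of layers: 31.7 / 0.025 → 1268 (rounded up).
Per-layer time = 9.14 + 3.65 = 12.79 s.
Build time: 1268 × 12.79 s = 16217.72 s, i.e. 4.50 hours.

4.50 hours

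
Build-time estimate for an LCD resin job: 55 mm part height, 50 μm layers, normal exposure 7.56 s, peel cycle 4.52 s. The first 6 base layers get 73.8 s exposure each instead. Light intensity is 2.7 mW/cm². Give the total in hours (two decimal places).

3.80 hours

Layers = ⌈55/0.05⌉ = 1100.
Base layers = 6 × (73.8 + 4.52), so 469.92 s.
Regular layers = 1094 × (7.56 + 4.52), so 13215.52 s.
Sum: 469.92 + 13215.52 = 13685.44 s → 3.80 hours.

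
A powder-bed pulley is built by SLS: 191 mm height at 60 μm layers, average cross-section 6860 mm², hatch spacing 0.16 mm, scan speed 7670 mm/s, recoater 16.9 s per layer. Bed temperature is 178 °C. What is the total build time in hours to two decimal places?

Layers = ⌈191/0.06⌉ = 3184.
Per-layer scan distance = 6860 / 0.16 = 42875 mm.
Per-layer scan time: 42875 / 7670 → 5.59 s.
Time per layer = 5.59 + 16.9 = 22.49 s.
Build time = 3184 × 22.49 = 71608.16 s = 19.89 hours.

19.89 hours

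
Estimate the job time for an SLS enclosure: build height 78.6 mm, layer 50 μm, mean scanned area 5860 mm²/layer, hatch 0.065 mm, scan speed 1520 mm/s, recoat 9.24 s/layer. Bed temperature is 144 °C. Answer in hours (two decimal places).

29.93 hours

Layer count = ceil(78.6 / 0.05) = 1572.
Scan path per layer: 5860 / 0.065 → 90153.8 mm.
Per-layer scan time = 90153.8 / 1520, so 59.3117 s.
Per-layer time = 59.3117 + 9.24, so 68.5517 s.
Build time = 1572 × 68.5517 = 107763.2724 s = 29.93 hours.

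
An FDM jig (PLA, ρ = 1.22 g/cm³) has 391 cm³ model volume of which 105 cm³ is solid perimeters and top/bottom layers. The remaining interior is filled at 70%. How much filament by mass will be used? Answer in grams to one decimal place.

Infill region: 391 − 105 → 286 cm³.
Infill volume: 0.70 × 286 → 200.2 cm³.
Total extruded = 105 + 200.2, so 305.2 cm³.
Mass: 305.2 × 1.22 → 372.344 g.

372.3 g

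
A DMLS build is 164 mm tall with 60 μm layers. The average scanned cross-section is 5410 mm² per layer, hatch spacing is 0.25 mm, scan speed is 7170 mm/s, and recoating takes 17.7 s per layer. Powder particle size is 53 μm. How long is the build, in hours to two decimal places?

15.73 hours

Layers = ⌈164/0.06⌉ = 2734.
Hatch length per layer = 5410 / 0.25 = 21640 mm.
Per-layer scan time: 21640 / 7170 → 3.0181 s.
Layer cycle = 3.0181 + 17.7, so 20.7181 s.
Build time = 2734 × 20.7181 = 56643.2854 s = 15.73 hours.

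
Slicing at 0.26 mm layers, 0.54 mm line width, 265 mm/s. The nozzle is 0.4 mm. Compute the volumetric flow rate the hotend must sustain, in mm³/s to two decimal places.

Bead cross-section: 0.26 × 0.54 → 0.1404 mm².
Q = v·A = 265 × 0.1404 = 37.21 mm³/s.

37.21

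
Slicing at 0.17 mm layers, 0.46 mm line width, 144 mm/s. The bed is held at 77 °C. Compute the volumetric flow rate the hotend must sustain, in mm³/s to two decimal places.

11.26

Bead cross-section: 0.17 × 0.46 → 0.0782 mm².
Volumetric flow = 144 × 0.0782 = 11.26 mm³/s.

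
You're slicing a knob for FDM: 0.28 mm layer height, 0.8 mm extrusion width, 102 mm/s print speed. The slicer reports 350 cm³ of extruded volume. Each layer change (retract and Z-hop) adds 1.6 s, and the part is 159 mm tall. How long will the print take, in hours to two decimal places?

Bead cross-section = 0.28 × 0.8 = 0.224 mm².
Total extruded path = 350000/0.224 = 1562500 mm.
Extrusion time: 1562500 / 102 → 15318.6 s.
Layer count = ceil(159 / 0.28) = 568.
Non-print overhead: 568 × 1.6 → 908.8 s.
Total = 15318.6 + 908.8 = 16227.4 s = 4.51 hours.

4.51 hours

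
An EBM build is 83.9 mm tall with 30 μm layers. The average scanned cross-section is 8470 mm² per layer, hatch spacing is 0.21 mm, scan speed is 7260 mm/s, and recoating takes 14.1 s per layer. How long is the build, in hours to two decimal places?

15.27 hours

Number of layers: 83.9 / 0.03 → 2797 (rounded up).
Hatch length per layer: 8470 / 0.21 → 40333.3 mm.
Scan time per layer = 40333.3 / 7260, so 5.5556 s.
Per-layer time = 5.5556 + 14.1 = 19.6556 s.
2797 layers × 19.6556 s/layer = 54976.7132 s, i.e. 15.27 hours.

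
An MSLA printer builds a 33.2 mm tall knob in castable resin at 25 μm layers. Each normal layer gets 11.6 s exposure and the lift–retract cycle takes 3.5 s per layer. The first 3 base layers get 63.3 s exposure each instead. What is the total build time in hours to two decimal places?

5.61 hours

Layers = ⌈33.2/0.025⌉ = 1328.
Bottom layers = 3 × (63.3 + 3.5), so 200.4 s.
Normal layers = 1325 × (11.6 + 3.5), so 20007.5 s.
Total = 200.4 + 20007.5 = 20207.9 s = 5.61 hours.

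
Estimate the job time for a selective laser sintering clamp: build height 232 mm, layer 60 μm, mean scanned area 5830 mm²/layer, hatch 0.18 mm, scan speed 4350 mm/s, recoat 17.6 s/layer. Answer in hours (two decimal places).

26.90 hours

Layer count = ceil(232 / 0.06) = 3867.
Hatch length per layer = 5830 / 0.18, so 32388.9 mm.
Laser time per layer = 32388.9 / 4350 = 7.4457 s.
Layer cycle = 7.4457 + 17.6, so 25.0457 s.
Total: 3867 × 25.0457 s = 96851.7219 s → 26.90 hours.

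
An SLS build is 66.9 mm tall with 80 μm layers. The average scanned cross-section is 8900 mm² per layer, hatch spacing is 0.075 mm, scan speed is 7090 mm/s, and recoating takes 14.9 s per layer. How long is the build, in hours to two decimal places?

Layers = ⌈66.9/0.08⌉ = 837.
Hatch length per layer: 8900 / 0.075 → 118666.7 mm.
Per-layer scan time: 118666.7 / 7090 → 16.7372 s.
Time per layer = 16.7372 + 14.9, so 31.6372 s.
Build time = 837 × 31.6372 = 26480.3364 s = 7.36 hours.

7.36 hours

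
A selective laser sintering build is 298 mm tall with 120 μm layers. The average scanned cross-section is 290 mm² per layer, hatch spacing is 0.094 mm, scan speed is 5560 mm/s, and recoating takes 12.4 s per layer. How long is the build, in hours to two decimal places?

Layer count = ceil(298 / 0.12) = 2484.
Per-layer scan distance = 290 / 0.094, so 3085.1 mm.
Scan time per layer = 3085.1 / 5560, so 0.5549 s.
Time per layer = 0.5549 + 12.4, so 12.9549 s.
Build time = 2484 × 12.9549 = 32179.9716 s = 8.94 hours.

8.94 hours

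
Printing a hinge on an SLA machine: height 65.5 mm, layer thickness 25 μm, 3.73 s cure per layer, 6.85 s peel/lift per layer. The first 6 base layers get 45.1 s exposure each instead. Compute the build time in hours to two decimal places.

Layer count = ceil(65.5 / 0.025) = 2620.
Base layers = 6 × (45.1 + 6.85) = 311.7 s.
Regular layers: 2614 × (3.73 + 6.85) → 27656.12 s.
Total = 311.7 + 27656.12 = 27967.82 s = 7.77 hours.

7.77 hours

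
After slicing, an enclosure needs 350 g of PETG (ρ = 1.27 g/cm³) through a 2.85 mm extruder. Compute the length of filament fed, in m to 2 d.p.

43.20 m

Extruded volume: 350/1.27 = 275.5906 cm³ (275590.6 mm³).
Filament cross-section = π × (2.85/2)² = 6.3794 mm².
L = V/A = 275590.6/6.3794 = 43200.08 mm → 43.20 m.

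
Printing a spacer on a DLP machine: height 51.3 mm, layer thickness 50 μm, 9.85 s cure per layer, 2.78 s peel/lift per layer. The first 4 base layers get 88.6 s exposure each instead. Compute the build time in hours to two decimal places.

Layers = ⌈51.3/0.05⌉ = 1026.
Bottom layers = 4 × (88.6 + 2.78), so 365.52 s.
Remaining layers: 1022 × (9.85 + 2.78) → 12907.86 s.
Sum: 365.52 + 12907.86 = 13273.38 s → 3.69 hours.

3.69 hours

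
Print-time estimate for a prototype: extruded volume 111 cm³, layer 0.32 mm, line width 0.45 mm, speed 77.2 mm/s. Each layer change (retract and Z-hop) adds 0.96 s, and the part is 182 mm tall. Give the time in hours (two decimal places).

2.93 hours

Bead cross-section: 0.32 × 0.45 → 0.144 mm².
Toolpath length = 111 cm³ / 0.144 mm² = 111000 / 0.144 = 770833.3 mm.
Extrusion time = 770833.3 / 77.2 = 9984.9 s.
Layer count = ceil(182 / 0.32) = 569.
Z-hop total = 569 × 0.96, so 546.24 s.
Total = 9984.9 + 546.24 = 10531.14 s = 2.93 hours.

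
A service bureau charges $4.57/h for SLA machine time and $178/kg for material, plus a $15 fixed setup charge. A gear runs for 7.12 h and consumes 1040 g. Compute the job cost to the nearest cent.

Machine cost: 4.57 × 7.12 → $32.5384.
Material cost = 178 × 1040/1000 = $185.12.
Adding setup: 32.5384 + 185.12 + 15 → 232.6584 ≈ $232.66.

$232.66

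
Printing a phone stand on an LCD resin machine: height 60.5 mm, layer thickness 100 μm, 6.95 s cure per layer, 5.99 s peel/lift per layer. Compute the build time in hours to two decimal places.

2.17 hours

Layer count = ceil(60.5 / 0.1) = 605.
Each layer takes = 6.95 + 5.99, so 12.94 s.
Build time: 605 × 12.94 s = 7828.7 s, i.e. 2.17 hours.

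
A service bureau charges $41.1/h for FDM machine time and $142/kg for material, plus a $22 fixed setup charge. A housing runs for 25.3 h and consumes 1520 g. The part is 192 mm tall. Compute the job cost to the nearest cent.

$1277.67

Machine cost: 41.1 × 25.3 → $1039.83.
Material charge = 142 × 1520/1000, so $215.84.
Total = 1039.83 + 215.84 + 22 = $1277.67.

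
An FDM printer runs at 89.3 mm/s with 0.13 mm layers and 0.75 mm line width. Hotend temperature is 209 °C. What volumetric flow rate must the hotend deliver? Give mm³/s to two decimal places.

8.71

A = 0.13 × 0.75, so 0.0975 mm².
Q = v·A = 89.3 × 0.0975 = 8.71 mm³/s.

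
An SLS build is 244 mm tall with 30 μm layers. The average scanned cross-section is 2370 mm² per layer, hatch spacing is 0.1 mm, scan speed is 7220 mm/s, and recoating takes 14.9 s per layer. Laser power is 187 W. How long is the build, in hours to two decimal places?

41.08 hours

Number of layers: 244 / 0.03 → 8134 (rounded up).
Scan path per layer: 2370 / 0.1 → 23700 mm.
Per-layer scan time = 23700 / 7220 = 3.2825 s.
Time per layer: 3.2825 + 14.9 → 18.1825 s.
8134 layers × 18.1825 s/layer = 147896.455 s, i.e. 41.08 hours.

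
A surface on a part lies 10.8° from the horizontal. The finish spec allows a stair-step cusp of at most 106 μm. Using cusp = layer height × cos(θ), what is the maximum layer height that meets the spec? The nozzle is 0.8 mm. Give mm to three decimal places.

cos(10.8°) = 0.9823; t_max = 0.106/0.9823 = 0.108 mm.

0.108 mm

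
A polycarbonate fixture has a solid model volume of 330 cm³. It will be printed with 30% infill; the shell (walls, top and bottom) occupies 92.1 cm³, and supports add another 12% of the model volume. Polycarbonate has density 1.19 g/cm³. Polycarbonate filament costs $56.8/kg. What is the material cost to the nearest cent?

Interior volume: 330 − 92.1 → 237.9 cm³.
Infill deposited = 0.30 × 237.9 = 71.37 cm³.
Support = 0.12 × 330 = 39.6 cm³.
Total extruded = 92.1 + 71.37 + 39.6, so 203.07 cm³.
Mass = 203.07 × 1.19 = 241.6533 g.
Cost = 241.6533 g / 1000 × $56.8/kg = $13.73.

$13.73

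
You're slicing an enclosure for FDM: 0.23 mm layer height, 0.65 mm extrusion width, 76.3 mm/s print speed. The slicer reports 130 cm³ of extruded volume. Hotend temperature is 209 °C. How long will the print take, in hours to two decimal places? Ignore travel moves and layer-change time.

3.17 hours

Extrusion cross-section: 0.23 × 0.65 → 0.1495 mm².
Toolpath length = 130 cm³ / 0.1495 mm² = 130000 / 0.1495 = 869565.2 mm.
Extrusion time = 869565.2 / 76.3 = 11396.7 s.
In the requested units: 11396.7 s = 3.17 hours.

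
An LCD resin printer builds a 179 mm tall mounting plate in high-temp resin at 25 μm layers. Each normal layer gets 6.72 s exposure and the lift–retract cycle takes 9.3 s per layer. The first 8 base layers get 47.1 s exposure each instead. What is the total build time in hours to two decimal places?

31.95 hours

Number of layers: 179 / 0.025 → 7160 (rounded up).
Base layers: 8 × (47.1 + 9.3) → 451.2 s.
Regular layers = 7152 × (6.72 + 9.3) = 114575.04 s.
Sum: 451.2 + 114575.04 = 115026.24 s → 31.95 hours.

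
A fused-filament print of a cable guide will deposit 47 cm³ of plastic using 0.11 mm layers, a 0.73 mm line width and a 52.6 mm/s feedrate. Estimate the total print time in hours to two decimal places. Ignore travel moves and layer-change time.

Extrusion cross-section = 0.11 × 0.73 = 0.0803 mm².
Toolpath length = 47 cm³ / 0.0803 mm² = 47000 / 0.0803 = 585305.1 mm.
Time extruding: 585305.1 / 52.6 → 11127.5 s.
11127.5 s = 3.09 hours.

3.09 hours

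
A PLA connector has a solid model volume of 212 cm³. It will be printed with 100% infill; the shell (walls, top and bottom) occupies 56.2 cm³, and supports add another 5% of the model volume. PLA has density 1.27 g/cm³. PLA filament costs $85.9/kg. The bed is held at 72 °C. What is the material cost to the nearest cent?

$24.28

Interior volume = 212 − 56.2, so 155.8 cm³.
Infill volume = 1.00 × 155.8 = 155.8 cm³.
Support = 0.05 × 212, so 10.6 cm³.
Total printed volume = 56.2 + 155.8 + 10.6, so 222.6 cm³.
Mass = 222.6 × 1.27 = 282.702 g.
At $85.9/kg: 282.702/1000 × 85.9 = $24.28.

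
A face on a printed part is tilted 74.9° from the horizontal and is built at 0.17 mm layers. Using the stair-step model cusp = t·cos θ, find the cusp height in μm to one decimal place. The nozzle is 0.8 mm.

cos(74.9°) = 0.2605, so cusp = 0.17 × 0.2605 = 0.044285 mm → 44.3 μm.

44.3 μm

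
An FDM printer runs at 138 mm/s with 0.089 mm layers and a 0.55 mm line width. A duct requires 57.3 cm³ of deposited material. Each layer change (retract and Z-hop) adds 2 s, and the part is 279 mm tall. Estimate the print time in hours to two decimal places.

4.10 hours

Bead cross-section = 0.089 × 0.55, so 0.04895 mm².
Toolpath length = 57.3 cm³ / 0.04895 mm² = 57300 / 0.04895 = 1170582.2 mm.
Print-move time = 1170582.2 / 138 = 8482.5 s.
Number of layers: 279 / 0.089 → 3135 (rounded up).
Non-print overhead = 3135 × 2, so 6270 s.
Total = 8482.5 + 6270 = 14752.5 s = 4.10 hours.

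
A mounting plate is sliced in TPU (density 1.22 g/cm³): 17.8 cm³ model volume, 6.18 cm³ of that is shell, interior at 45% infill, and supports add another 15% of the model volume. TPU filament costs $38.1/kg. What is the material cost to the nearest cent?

$0.65

Infill region = 17.8 − 6.18, so 11.62 cm³.
Infill volume: 0.45 × 11.62 → 5.229 cm³.
Support = 0.15 × 17.8 = 2.67 cm³.
Total printed volume = 6.18 + 5.229 + 2.67 = 14.079 cm³.
Mass: 14.079 × 1.22 → 17.17638 g.
Cost = 17.17638 g / 1000 × $38.1/kg = $0.65.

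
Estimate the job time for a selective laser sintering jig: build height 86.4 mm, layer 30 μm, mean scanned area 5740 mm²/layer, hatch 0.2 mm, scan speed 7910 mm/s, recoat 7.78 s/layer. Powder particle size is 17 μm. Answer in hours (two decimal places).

9.13 hours

Layers = ⌈86.4/0.03⌉ = 2880.
Per-layer scan distance = 5740 / 0.2, so 28700 mm.
Scan time per layer: 28700 / 7910 → 3.6283 s.
Time per layer: 3.6283 + 7.78 → 11.4083 s.
Total: 2880 × 11.4083 s = 32855.904 s → 9.13 hours.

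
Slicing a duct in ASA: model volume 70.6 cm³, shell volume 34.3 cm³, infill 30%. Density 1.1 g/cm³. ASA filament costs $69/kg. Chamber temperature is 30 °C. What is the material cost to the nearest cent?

Infill region = 70.6 − 34.3 = 36.3 cm³.
Infill volume = 0.30 × 36.3, so 10.89 cm³.
Total extruded = 34.3 + 10.89, so 45.19 cm³.
Mass: 45.19 × 1.1 → 49.709 g.
At $69/kg: 49.709/1000 × 69 = $3.43.

$3.43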